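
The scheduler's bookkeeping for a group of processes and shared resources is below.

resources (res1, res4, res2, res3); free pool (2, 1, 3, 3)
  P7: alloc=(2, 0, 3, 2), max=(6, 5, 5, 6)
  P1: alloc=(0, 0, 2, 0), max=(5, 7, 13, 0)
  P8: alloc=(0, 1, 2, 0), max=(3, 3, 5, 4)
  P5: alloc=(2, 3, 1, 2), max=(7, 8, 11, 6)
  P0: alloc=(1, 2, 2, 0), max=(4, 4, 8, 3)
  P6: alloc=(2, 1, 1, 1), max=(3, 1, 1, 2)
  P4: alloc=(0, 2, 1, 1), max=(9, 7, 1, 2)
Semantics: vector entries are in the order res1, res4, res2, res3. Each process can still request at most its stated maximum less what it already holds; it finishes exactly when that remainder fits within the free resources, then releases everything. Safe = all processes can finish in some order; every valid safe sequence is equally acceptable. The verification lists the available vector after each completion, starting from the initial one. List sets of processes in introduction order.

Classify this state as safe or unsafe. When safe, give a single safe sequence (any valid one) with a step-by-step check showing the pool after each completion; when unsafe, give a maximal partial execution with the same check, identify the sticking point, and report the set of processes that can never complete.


The state is SAFE; one workable sequence: P6, P8, P0, P7, P5, P1, P4.
Key observation: P8 marks the first exact bind of the order: its need (3, 2, 3, 4) fits the free (4, 2, 4, 4) with zero slack on a requested resource.
Verifying each step:
  pool = (2, 1, 3, 3)
  P6: need (1, 0, 0, 1) fits (2, 1, 3, 3); releases (2, 1, 1, 1), pool now (4, 2, 4, 4)
  P8: need (3, 2, 3, 4) fits (4, 2, 4, 4); releases (0, 1, 2, 0), pool now (4, 3, 6, 4)
  P0: need (3, 2, 6, 3) fits (4, 3, 6, 4); releases (1, 2, 2, 0), pool now (5, 5, 8, 4)
  P7: need (4, 5, 2, 4) fits (5, 5, 8, 4); releases (2, 0, 3, 2), pool now (7, 5, 11, 6)
  P5: need (5, 5, 10, 4) fits (7, 5, 11, 6); releases (2, 3, 1, 2), pool now (9, 8, 12, 8)
  P1: need (5, 7, 11, 0) fits (9, 8, 12, 8); releases (0, 0, 2, 0), pool now (9, 8, 14, 8)
  P4: need (9, 5, 0, 1) fits (9, 8, 14, 8); releases (0, 2, 1, 1), pool now (9, 10, 15, 9)


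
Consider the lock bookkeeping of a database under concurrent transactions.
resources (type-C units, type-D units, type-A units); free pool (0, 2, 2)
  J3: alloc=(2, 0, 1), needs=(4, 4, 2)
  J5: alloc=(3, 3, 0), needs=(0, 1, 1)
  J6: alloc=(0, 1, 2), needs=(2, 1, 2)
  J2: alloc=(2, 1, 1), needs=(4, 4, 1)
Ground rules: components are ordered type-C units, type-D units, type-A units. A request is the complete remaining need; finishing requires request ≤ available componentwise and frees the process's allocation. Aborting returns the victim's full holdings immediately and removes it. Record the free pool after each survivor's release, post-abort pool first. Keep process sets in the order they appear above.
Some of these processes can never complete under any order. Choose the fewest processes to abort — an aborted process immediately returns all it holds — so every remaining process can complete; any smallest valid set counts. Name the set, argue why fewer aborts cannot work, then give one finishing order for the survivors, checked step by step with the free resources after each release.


The answer: abort J3.
Key observation: the deadlocked J2 becomes finishable only because J3 released (2, 0, 1); it completes at step 3 below.
No smaller set exists: with zero aborts the deadlock remains.
One survivor order: J5, J6, J2. Walking it through (post-abort pool first):
  pool = (2, 2, 3)
  J5: need (0, 1, 1) fits (2, 2, 3); releases (3, 3, 0), pool now (5, 5, 3)
  J6: need (2, 1, 2) fits (5, 5, 3); releases (0, 1, 2), pool now (5, 6, 5)
  J2: need (4, 4, 1) fits (5, 6, 5); releases (2, 1, 1), pool now (7, 7, 6)


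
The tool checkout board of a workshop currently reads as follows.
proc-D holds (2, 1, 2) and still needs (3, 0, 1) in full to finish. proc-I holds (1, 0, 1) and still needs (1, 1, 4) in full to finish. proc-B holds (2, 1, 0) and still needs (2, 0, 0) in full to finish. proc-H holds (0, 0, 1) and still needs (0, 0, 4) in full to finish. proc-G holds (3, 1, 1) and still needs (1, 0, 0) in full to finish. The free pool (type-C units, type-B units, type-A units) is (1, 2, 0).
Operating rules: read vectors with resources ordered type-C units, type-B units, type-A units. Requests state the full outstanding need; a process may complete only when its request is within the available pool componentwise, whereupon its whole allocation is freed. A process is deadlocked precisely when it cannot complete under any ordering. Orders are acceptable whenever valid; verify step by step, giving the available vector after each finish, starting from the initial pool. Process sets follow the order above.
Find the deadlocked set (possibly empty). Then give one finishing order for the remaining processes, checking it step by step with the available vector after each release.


Deadlocked set: proc-I and proc-H.
Key observation: the wall is type-A units: completing proc-G, proc-D, proc-B brings the pool only to (8, 5, 3), and all the rest need more.
One completion order for the rest: proc-G, proc-D, proc-B. Verifying each step:
  pool = (1, 2, 0)
  run proc-G (needs (1, 0, 0), free (1, 2, 0)); after release of (3, 1, 1) the pool is (4, 3, 1)
  run proc-D (needs (3, 0, 1), free (4, 3, 1)); after release of (2, 1, 2) the pool is (6, 4, 3)
  run proc-B (needs (2, 0, 0), free (6, 4, 3)); after release of (2, 1, 0) the pool is (8, 5, 3)
The blocked processes can never fit:
  proc-I still needs (1, 1, 4) but only (8, 5, 3) is free — short on type-A units
  proc-H still needs (0, 0, 4) but only (8, 5, 3) is free — short on type-A units


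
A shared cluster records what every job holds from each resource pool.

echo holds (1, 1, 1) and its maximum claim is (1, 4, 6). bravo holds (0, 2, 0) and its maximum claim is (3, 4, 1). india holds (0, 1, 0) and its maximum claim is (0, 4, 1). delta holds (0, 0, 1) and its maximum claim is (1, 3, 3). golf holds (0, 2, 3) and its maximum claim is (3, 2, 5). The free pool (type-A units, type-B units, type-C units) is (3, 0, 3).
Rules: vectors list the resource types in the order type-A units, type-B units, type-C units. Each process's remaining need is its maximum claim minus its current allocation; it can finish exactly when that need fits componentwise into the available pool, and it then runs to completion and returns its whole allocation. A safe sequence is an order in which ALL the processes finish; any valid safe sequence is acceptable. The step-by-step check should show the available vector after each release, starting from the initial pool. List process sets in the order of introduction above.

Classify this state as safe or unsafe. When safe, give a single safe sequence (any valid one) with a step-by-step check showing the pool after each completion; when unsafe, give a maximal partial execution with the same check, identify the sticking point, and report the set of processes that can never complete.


SAFE — a valid safe sequence is golf, bravo, delta, echo, india.
Key observation: the first exact fit in this order is golf — it needs (3, 0, 2) with (3, 0, 3) free, meeting a requested resource to the last unit.
Step-by-step check:
  pool = (3, 0, 3)
  golf needs (3, 0, 2) <= (3, 0, 3) -> finishes; pool += (0, 2, 3) = (3, 2, 6)
  bravo needs (3, 2, 1) <= (3, 2, 6) -> finishes; pool += (0, 2, 0) = (3, 4, 6)
  delta needs (1, 3, 2) <= (3, 4, 6) -> finishes; pool += (0, 0, 1) = (3, 4, 7)
  echo needs (0, 3, 5) <= (3, 4, 7) -> finishes; pool += (1, 1, 1) = (4, 5, 8)
  india needs (0, 3, 1) <= (4, 5, 8) -> finishes; pool += (0, 1, 0) = (4, 6, 8)


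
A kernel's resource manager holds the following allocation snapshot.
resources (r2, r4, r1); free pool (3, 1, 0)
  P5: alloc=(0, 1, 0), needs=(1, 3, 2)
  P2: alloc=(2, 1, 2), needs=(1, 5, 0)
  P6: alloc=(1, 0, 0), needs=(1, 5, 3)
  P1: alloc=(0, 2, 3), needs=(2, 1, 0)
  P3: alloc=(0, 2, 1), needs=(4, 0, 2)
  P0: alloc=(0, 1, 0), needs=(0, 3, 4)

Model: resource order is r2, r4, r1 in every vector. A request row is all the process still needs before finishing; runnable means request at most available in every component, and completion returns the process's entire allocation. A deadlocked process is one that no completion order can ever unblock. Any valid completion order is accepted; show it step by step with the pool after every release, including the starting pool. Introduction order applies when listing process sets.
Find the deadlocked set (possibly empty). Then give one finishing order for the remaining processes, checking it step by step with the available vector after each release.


The deadlocked set is P2, P6, P3 and P0.
Key observation: after P1, P5 the pool peaks at (3, 4, 3), and each blocked process is short somewhere: P2 on r4; P6 on r4; P3 on r2; P0 on r1.
A valid finishing order for the others: P1, P5. Walking it through:
  pool = (3, 1, 0)
  run P1 (needs (2, 1, 0), free (3, 1, 0)); after release of (0, 2, 3) the pool is (3, 3, 3)
  run P5 (needs (1, 3, 2), free (3, 3, 3)); after release of (0, 1, 0) the pool is (3, 4, 3)
The stuck group stays short no matter what:
  P2 cannot run: need (1, 5, 0) vs free (3, 4, 3) (insufficient r4)
  P6 cannot run: need (1, 5, 3) vs free (3, 4, 3) (insufficient r4)
  P3 cannot run: need (4, 0, 2) vs free (3, 4, 3) (insufficient r2)
  P0 cannot run: need (0, 3, 4) vs free (3, 4, 3) (insufficient r1)


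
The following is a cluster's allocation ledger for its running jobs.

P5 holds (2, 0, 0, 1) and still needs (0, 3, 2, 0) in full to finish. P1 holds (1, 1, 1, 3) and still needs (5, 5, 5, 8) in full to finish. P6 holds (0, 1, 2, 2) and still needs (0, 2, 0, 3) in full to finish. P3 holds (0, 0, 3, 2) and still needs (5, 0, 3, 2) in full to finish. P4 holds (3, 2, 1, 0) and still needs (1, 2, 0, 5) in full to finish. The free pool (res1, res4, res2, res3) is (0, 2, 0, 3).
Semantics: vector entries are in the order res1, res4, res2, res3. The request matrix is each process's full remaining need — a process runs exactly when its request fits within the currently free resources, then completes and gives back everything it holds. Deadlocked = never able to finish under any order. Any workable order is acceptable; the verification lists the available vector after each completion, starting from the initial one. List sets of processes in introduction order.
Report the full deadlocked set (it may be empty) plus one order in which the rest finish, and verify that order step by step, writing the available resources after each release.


The deadlocked set is empty.
Key observation: P6 can run right away; the returned allocation unlocks the remaining processes in turn.
One completion order for the rest: P6, P5, P4, P3, P1. Check, step by step:
  pool = (0, 2, 0, 3)
  run P6 (needs (0, 2, 0, 3), free (0, 2, 0, 3)); after release of (0, 1, 2, 2) the pool is (0, 3, 2, 5)
  run P5 (needs (0, 3, 2, 0), free (0, 3, 2, 5)); after release of (2, 0, 0, 1) the pool is (2, 3, 2, 6)
  run P4 (needs (1, 2, 0, 5), free (2, 3, 2, 6)); after release of (3, 2, 1, 0) the pool is (5, 5, 3, 6)
  run P3 (needs (5, 0, 3, 2), free (5, 5, 3, 6)); after release of (0, 0, 3, 2) the pool is (5, 5, 6, 8)
  run P1 (needs (5, 5, 5, 8), free (5, 5, 6, 8)); after release of (1, 1, 1, 3) the pool is (6, 6, 7, 11)


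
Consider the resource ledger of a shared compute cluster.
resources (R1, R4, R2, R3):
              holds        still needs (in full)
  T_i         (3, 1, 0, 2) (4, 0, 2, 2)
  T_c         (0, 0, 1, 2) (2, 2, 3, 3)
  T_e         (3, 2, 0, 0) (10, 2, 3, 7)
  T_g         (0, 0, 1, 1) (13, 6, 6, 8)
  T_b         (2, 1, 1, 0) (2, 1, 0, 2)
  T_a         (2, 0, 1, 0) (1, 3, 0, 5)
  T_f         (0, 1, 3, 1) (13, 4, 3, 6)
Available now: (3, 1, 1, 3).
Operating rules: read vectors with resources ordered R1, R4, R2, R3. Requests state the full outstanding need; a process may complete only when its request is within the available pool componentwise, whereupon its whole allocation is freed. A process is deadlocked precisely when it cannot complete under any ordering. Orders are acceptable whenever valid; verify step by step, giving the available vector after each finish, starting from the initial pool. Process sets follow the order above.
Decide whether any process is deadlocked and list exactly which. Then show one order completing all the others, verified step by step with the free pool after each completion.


No process is deadlocked.
Key observation: there is always a runnable process — T_b first — so the state unwinds completely.
A valid finishing order for the others: T_b, T_i, T_a, T_c, T_e, T_f, T_g. Step-by-step check:
  pool = (3, 1, 1, 3)
  T_b: need (2, 1, 0, 2) fits (3, 1, 1, 3); releases (2, 1, 1, 0), pool now (5, 2, 2, 3)
  T_i: need (4, 0, 2, 2) fits (5, 2, 2, 3); releases (3, 1, 0, 2), pool now (8, 3, 2, 5)
  T_a: need (1, 3, 0, 5) fits (8, 3, 2, 5); releases (2, 0, 1, 0), pool now (10, 3, 3, 5)
  T_c: need (2, 2, 3, 3) fits (10, 3, 3, 5); releases (0, 0, 1, 2), pool now (10, 3, 4, 7)
  T_e: need (10, 2, 3, 7) fits (10, 3, 4, 7); releases (3, 2, 0, 0), pool now (13, 5, 4, 7)
  T_f: need (13, 4, 3, 6) fits (13, 5, 4, 7); releases (0, 1, 3, 1), pool now (13, 6, 7, 8)
  T_g: need (13, 6, 6, 8) fits (13, 6, 7, 8); releases (0, 0, 1, 1), pool now (13, 6, 8, 9)


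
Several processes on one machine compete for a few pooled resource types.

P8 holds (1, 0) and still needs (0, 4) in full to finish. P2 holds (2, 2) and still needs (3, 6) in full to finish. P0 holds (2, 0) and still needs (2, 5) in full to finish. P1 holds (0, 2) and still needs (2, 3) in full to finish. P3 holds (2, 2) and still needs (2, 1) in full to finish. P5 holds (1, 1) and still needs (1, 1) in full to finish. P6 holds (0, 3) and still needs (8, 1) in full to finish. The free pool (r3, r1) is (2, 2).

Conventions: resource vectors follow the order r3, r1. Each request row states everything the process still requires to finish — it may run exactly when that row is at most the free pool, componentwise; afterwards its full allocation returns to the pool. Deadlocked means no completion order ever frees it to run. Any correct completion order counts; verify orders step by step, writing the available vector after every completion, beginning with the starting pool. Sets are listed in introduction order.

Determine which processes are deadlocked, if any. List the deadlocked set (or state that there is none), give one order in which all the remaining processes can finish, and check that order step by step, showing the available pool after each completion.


No process is deadlocked.
Key observation: beginning at P3, releases accumulate fast enough that every process eventually fits.
A valid finishing order for the others: P3, P8, P1, P0, P2, P5, P6. Check, step by step:
  pool = (2, 2)
  P3: need (2, 1) fits (2, 2); releases (2, 2), pool now (4, 4)
  P8: need (0, 4) fits (4, 4); releases (1, 0), pool now (5, 4)
  P1: need (2, 3) fits (5, 4); releases (0, 2), pool now (5, 6)
  P0: need (2, 5) fits (5, 6); releases (2, 0), pool now (7, 6)
  P2: need (3, 6) fits (7, 6); releases (2, 2), pool now (9, 8)
  P5: need (1, 1) fits (9, 8); releases (1, 1), pool now (10, 9)
  P6: need (8, 1) fits (10, 9); releases (0, 3), pool now (10, 12)


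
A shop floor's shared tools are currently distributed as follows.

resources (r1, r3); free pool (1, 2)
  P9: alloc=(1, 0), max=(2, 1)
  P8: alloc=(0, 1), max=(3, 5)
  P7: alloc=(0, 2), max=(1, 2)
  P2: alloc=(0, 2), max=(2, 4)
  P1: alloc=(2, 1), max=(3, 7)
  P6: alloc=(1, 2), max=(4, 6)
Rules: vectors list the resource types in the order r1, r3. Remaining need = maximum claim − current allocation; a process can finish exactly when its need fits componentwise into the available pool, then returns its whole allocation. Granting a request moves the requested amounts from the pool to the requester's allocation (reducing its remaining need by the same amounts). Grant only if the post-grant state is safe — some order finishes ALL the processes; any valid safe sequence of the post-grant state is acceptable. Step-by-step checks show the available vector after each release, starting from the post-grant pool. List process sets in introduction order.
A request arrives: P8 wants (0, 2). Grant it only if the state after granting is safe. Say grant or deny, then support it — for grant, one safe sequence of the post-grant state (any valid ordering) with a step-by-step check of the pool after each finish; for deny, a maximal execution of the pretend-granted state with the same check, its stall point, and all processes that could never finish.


DENY — the pretend-granted state is unsafe.
Key observation: after P7, P9, P2 the pool peaks at (2, 4), and each blocked process is short somewhere: P8 on r1; P1 on r3; P6 on r1.
On the post-grant state, P7, P9, P2 is a maximal run — nothing extends it. Walking it through:
  pool = (1, 0)
  P7: need (1, 0) fits (1, 0); releases (0, 2), pool now (1, 2)
  P9: need (1, 1) fits (1, 2); releases (1, 0), pool now (2, 2)
  P2: need (2, 2) fits (2, 2); releases (0, 2), pool now (2, 4)
  blocked: P8 wants (3, 2), pool (2, 4) — not enough r1
  blocked: P1 wants (1, 6), pool (2, 4) — not enough r3
  blocked: P6 wants (3, 4), pool (2, 4) — not enough r1
Processes that could never finish after the grant: P8, P1 and P6.


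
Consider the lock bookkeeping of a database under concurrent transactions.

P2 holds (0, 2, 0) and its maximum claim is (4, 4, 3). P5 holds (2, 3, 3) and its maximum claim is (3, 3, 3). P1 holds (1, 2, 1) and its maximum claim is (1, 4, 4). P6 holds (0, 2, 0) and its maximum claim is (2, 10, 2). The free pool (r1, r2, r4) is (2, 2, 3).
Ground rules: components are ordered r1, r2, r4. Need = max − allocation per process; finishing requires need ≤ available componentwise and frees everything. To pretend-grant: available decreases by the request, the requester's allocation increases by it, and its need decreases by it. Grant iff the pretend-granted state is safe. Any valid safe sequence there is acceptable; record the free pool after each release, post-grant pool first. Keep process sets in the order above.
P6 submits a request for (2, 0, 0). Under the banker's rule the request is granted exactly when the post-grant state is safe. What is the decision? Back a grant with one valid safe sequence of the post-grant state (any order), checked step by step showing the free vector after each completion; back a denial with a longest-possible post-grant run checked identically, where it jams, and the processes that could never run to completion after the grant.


DENY: after the grant no complete ordering would exist.
Key observation: after P1, P5 the pool peaks at (3, 7, 7), and each blocked process is short somewhere: P2 on r1; P6 on r2.
Pretend the grant happened; the run P1, P5 goes as far as possible. Step-by-step check:
  pool = (0, 2, 3)
  P1: need (0, 2, 3) fits (0, 2, 3); releases (1, 2, 1), pool now (1, 4, 4)
  P5: need (1, 0, 0) fits (1, 4, 4); releases (2, 3, 3), pool now (3, 7, 7)
  P2 cannot run: need (4, 2, 3) vs free (3, 7, 7) (insufficient r1)
  P6 cannot run: need (0, 8, 2) vs free (3, 7, 7) (insufficient r2)
Post-grant, the permanently blocked set is P2 and P6.


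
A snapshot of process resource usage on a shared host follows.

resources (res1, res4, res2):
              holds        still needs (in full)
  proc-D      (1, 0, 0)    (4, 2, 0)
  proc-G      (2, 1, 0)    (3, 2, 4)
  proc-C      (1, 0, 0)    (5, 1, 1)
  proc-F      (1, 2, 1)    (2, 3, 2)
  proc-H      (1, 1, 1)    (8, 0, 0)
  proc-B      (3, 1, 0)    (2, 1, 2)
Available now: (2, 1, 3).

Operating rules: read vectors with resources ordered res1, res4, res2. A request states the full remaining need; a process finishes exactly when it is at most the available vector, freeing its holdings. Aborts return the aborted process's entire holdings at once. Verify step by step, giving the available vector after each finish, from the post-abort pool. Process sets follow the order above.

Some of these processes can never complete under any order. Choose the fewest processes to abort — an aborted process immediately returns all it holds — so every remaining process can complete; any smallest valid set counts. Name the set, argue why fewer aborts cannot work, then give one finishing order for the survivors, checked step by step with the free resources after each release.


Minimum abort set: proc-F.
Key observation: the deadlocked proc-G becomes finishable only because proc-F released (1, 2, 1); it completes at step 2 below.
No smaller set exists: with zero aborts the deadlock remains.
Survivors finish in the order: proc-B, proc-G, proc-H, proc-D, proc-C. Step-by-step check (pool after the aborts first):
  pool = (3, 3, 4)
  proc-B: need (2, 1, 2) fits (3, 3, 4); releases (3, 1, 0), pool now (6, 4, 4)
  proc-G: need (3, 2, 4) fits (6, 4, 4); releases (2, 1, 0), pool now (8, 5, 4)
  proc-H: need (8, 0, 0) fits (8, 5, 4); releases (1, 1, 1), pool now (9, 6, 5)
  proc-D: need (4, 2, 0) fits (9, 6, 5); releases (1, 0, 0), pool now (10, 6, 5)
  proc-C: need (5, 1, 1) fits (10, 6, 5); releases (1, 0, 0), pool now (11, 6, 5)


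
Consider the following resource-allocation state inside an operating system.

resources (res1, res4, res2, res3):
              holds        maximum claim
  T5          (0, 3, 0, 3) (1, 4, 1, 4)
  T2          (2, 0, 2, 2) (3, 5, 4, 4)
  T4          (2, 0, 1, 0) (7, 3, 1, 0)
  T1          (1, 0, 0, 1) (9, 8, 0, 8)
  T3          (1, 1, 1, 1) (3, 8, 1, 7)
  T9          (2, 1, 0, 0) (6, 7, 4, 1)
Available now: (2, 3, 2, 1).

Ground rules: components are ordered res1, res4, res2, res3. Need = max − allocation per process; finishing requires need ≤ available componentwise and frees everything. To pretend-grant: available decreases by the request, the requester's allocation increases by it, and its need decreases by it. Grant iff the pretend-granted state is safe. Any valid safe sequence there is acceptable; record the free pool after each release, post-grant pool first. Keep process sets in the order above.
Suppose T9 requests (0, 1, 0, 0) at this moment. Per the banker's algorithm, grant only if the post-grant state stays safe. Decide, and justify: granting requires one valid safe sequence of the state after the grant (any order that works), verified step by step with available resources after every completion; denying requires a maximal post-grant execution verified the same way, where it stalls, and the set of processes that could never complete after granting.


GRANT — the state after the grant stays safe, e.g. via T5, T2, T9, T4, T3, T1.
Key observation: even at the reduced pool (2, 2, 2, 1), T5 fits immediately, so safety survives the grant.
Verifying the post-grant state step by step:
  pool = (2, 2, 2, 1)
  run T5 (needs (1, 1, 1, 1), free (2, 2, 2, 1)); after release of (0, 3, 0, 3) the pool is (2, 5, 2, 4)
  run T2 (needs (1, 5, 2, 2), free (2, 5, 2, 4)); after release of (2, 0, 2, 2) the pool is (4, 5, 4, 6)
  run T9 (needs (4, 5, 4, 1), free (4, 5, 4, 6)); after release of (2, 2, 0, 0) the pool is (6, 7, 4, 6)
  run T4 (needs (5, 3, 0, 0), free (6, 7, 4, 6)); after release of (2, 0, 1, 0) the pool is (8, 7, 5, 6)
  run T3 (needs (2, 7, 0, 6), free (8, 7, 5, 6)); after release of (1, 1, 1, 1) the pool is (9, 8, 6, 7)
  run T1 (needs (8, 8, 0, 7), free (9, 8, 6, 7)); after release of (1, 0, 0, 1) the pool is (10, 8, 6, 8)


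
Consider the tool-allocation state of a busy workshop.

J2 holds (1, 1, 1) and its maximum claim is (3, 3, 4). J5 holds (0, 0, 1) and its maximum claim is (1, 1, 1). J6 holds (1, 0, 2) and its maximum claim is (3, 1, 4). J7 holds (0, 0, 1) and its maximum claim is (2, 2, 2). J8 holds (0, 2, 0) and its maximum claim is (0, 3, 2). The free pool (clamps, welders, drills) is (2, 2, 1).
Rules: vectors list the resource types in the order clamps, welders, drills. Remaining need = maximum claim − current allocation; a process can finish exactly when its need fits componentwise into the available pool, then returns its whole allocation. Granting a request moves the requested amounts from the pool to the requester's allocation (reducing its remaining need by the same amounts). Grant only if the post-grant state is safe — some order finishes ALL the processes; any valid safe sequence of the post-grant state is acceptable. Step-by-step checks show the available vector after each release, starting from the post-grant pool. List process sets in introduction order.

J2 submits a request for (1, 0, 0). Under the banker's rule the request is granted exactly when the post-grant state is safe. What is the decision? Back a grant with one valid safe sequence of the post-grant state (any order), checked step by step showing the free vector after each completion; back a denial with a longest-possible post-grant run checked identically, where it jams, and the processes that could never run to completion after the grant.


DENY. Granting would leave the state unsafe.
Key observation: after J5, J8 the pool peaks at (1, 4, 2), and each blocked process is short somewhere: J2 on drills; J6 on clamps; J7 on clamps.
Pretend the grant happened; the run J5, J8 goes as far as possible. Verifying each step:
  pool = (1, 2, 1)
  run J5 (needs (1, 1, 0), free (1, 2, 1)); after release of (0, 0, 1) the pool is (1, 2, 2)
  run J8 (needs (0, 1, 2), free (1, 2, 2)); after release of (0, 2, 0) the pool is (1, 4, 2)
  blocked: J2 wants (1, 2, 3), pool (1, 4, 2) — not enough drills
  blocked: J6 wants (2, 1, 2), pool (1, 4, 2) — not enough clamps
  blocked: J7 wants (2, 2, 1), pool (1, 4, 2) — not enough clamps
Post-grant, the permanently blocked set is J2, J6 and J7.


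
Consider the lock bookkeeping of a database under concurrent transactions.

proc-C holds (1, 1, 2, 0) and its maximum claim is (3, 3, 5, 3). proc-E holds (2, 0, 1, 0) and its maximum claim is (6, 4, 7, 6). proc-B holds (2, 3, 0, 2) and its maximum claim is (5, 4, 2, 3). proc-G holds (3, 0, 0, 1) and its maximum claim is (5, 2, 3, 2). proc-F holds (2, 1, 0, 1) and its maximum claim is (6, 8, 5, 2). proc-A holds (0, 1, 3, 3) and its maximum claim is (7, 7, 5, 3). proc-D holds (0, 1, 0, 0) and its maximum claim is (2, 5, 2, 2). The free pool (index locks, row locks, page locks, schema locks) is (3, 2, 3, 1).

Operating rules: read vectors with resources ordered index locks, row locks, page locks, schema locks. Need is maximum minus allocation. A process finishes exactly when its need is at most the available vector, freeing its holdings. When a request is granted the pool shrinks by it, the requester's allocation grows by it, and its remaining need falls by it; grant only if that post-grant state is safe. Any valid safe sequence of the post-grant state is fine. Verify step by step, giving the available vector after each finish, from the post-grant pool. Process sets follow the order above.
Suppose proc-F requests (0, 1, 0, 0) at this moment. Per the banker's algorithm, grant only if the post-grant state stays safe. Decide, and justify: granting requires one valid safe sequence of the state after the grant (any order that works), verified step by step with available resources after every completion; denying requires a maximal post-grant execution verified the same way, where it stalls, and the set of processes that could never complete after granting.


GRANT. The post-grant state is safe; one safe sequence: proc-B, proc-D, proc-C, proc-F, proc-A, proc-G, proc-E.
Key observation: the grant leaves (3, 1, 3, 1) free — enough for proc-B, whose release restarts the cascade.
Check on the post-grant state, step by step:
  pool = (3, 1, 3, 1)
  run proc-B (needs (3, 1, 2, 1), free (3, 1, 3, 1)); after release of (2, 3, 0, 2) the pool is (5, 4, 3, 3)
  run proc-D (needs (2, 4, 2, 2), free (5, 4, 3, 3)); after release of (0, 1, 0, 0) the pool is (5, 5, 3, 3)
  run proc-C (needs (2, 2, 3, 3), free (5, 5, 3, 3)); after release of (1, 1, 2, 0) the pool is (6, 6, 5, 3)
  run proc-F (needs (4, 6, 5, 1), free (6, 6, 5, 3)); after release of (2, 2, 0, 1) the pool is (8, 8, 5, 4)
  run proc-A (needs (7, 6, 2, 0), free (8, 8, 5, 4)); after release of (0, 1, 3, 3) the pool is (8, 9, 8, 7)
  run proc-G (needs (2, 2, 3, 1), free (8, 9, 8, 7)); after release of (3, 0, 0, 1) the pool is (11, 9, 8, 8)
  run proc-E (needs (4, 4, 6, 6), free (11, 9, 8, 8)); after release of (2, 0, 1, 0) the pool is (13, 9, 9, 8)


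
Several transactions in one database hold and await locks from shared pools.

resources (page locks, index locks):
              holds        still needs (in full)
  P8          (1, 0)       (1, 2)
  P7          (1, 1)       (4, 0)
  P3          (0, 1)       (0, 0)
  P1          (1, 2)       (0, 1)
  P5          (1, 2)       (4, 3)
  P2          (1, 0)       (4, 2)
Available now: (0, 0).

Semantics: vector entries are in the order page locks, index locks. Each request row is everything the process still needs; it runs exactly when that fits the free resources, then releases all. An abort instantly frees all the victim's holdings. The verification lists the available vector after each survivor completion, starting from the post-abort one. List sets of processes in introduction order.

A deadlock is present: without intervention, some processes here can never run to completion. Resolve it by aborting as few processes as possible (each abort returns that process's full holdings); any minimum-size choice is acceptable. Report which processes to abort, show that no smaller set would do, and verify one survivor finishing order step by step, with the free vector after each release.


Minimum abort set: P5 and P2.
Key observation: P7 had no path to completion before; after the abort of P5 and P2 ((2, 2) returned), step 4 is where it fits.
Why nothing smaller works — every single abort fails: P8 alone leaves P7 blocked (short on page locks); P7 alone leaves P5 blocked (short on page locks); P3 alone leaves P7 blocked (short on page locks); P1 alone leaves P7 blocked (short on page locks); P5 alone leaves P7 blocked (short on page locks); P2 alone leaves P7 blocked (short on page locks).
The survivors complete as P3, P1, P8, P7. Walking it through (starting from the post-abort pool):
  pool = (2, 2)
  P3 needs (0, 0) <= (2, 2) -> finishes; pool += (0, 1) = (2, 3)
  P1 needs (0, 1) <= (2, 3) -> finishes; pool += (1, 2) = (3, 5)
  P8 needs (1, 2) <= (3, 5) -> finishes; pool += (1, 0) = (4, 5)
  P7 needs (4, 0) <= (4, 5) -> finishes; pool += (1, 1) = (5, 6)


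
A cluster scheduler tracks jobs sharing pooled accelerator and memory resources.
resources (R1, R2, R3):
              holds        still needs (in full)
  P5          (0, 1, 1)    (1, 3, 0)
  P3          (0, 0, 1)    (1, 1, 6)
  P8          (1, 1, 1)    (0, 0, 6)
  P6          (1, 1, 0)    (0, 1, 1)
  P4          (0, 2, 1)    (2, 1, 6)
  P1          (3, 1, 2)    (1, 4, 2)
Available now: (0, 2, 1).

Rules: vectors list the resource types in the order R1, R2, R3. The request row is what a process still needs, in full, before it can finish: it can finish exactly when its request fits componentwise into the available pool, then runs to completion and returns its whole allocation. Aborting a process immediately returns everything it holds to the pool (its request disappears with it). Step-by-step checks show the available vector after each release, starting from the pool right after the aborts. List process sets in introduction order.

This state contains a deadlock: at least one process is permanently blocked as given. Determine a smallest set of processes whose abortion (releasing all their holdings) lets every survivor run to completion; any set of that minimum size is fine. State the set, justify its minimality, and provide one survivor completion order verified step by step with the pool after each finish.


Abort P3 and P4.
Key observation: P8 was stuck for good until P3 and P4 gave back (0, 2, 2); in the order shown it finishes at step 4.
No one abort is enough; case by case: P5 alone leaves P3 blocked (short on R3); P3 alone leaves P8 blocked (short on R3); P8 alone leaves P3 blocked (short on R3); P6 alone leaves P3 blocked (short on R3); P4 alone leaves P3 blocked (short on R3); P1 alone leaves P3 blocked (short on R3).
Survivors finish in the order: P6, P1, P5, P8. Step-by-step check (pool after the aborts first):
  pool = (0, 4, 3)
  run P6 (needs (0, 1, 1), free (0, 4, 3)); after release of (1, 1, 0) the pool is (1, 5, 3)
  run P1 (needs (1, 4, 2), free (1, 5, 3)); after release of (3, 1, 2) the pool is (4, 6, 5)
  run P5 (needs (1, 3, 0), free (4, 6, 5)); after release of (0, 1, 1) the pool is (4, 7, 6)
  run P8 (needs (0, 0, 6), free (4, 7, 6)); after release of (1, 1, 1) the pool is (5, 8, 7)


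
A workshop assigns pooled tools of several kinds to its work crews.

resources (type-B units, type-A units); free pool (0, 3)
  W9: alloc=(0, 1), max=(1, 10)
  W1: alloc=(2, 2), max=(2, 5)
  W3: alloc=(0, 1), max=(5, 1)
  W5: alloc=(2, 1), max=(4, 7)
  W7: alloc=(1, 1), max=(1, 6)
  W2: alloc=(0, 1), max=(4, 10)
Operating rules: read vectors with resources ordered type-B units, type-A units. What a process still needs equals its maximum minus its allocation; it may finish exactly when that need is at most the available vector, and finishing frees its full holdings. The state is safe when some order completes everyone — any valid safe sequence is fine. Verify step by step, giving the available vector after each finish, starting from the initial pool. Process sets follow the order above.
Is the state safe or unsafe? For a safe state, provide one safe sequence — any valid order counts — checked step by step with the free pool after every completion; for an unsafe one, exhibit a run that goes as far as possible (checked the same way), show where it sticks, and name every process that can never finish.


UNSAFE.
Key observation: type-A units is the bottleneck — with W1, W7, W5, W3 done the pool holds (5, 8), short of every remaining need.
Going as far as possible: W1, W7, W5, W3; after that, nothing fits. Walking it through:
  pool = (0, 3)
  W1 needs (0, 3) <= (0, 3) -> finishes; pool += (2, 2) = (2, 5)
  W7 needs (0, 5) <= (2, 5) -> finishes; pool += (1, 1) = (3, 6)
  W5 needs (2, 6) <= (3, 6) -> finishes; pool += (2, 1) = (5, 7)
  W3 needs (5, 0) <= (5, 7) -> finishes; pool += (0, 1) = (5, 8)
  W9 still needs (1, 9) but only (5, 8) is free — short on type-A units
  W2 still needs (4, 9) but only (5, 8) is free — short on type-A units
Permanently blocked: W9 and W2.


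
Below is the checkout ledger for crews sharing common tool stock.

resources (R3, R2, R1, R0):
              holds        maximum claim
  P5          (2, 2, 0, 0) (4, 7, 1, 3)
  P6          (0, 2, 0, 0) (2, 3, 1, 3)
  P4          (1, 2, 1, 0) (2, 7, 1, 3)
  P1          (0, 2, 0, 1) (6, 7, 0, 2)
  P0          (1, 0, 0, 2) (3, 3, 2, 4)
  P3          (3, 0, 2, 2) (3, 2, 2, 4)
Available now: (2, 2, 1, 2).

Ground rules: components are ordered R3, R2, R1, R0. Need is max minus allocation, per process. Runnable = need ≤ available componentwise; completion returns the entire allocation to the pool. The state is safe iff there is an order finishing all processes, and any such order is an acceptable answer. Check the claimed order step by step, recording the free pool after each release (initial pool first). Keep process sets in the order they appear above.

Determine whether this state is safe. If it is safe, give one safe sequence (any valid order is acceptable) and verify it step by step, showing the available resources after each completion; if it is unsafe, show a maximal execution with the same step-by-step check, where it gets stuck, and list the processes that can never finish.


The state is UNSAFE.
Key observation: no order helps: past P3, P6, P0, the free pool tops out at (6, 4, 3, 6), below what each blocked process needs in R2.
Going as far as possible: P3, P6, P0; after that, nothing fits. Step-by-step check:
  pool = (2, 2, 1, 2)
  P3: need (0, 2, 0, 2) fits (2, 2, 1, 2); releases (3, 0, 2, 2), pool now (5, 2, 3, 4)
  P6: need (2, 1, 1, 3) fits (5, 2, 3, 4); releases (0, 2, 0, 0), pool now (5, 4, 3, 4)
  P0: need (2, 3, 2, 2) fits (5, 4, 3, 4); releases (1, 0, 0, 2), pool now (6, 4, 3, 6)
  P5 cannot run: need (2, 5, 1, 3) vs free (6, 4, 3, 6) (insufficient R2)
  P4 cannot run: need (1, 5, 0, 3) vs free (6, 4, 3, 6) (insufficient R2)
  P1 cannot run: need (6, 5, 0, 1) vs free (6, 4, 3, 6) (insufficient R2)
Processes that can never finish: P5, P4 and P1.


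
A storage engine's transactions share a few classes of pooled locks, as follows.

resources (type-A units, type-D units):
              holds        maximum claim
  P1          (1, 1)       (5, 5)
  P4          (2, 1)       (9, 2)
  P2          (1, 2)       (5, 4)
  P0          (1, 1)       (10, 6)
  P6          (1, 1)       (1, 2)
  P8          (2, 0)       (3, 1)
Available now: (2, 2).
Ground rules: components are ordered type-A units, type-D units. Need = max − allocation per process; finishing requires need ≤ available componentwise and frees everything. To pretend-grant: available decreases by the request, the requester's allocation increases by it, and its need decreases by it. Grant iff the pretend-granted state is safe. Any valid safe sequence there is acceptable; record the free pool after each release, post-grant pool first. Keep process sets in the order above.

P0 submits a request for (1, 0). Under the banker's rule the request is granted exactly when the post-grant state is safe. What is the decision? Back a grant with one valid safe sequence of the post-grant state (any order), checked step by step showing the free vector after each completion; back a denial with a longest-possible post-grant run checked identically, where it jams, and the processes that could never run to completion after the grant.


DENY: after the grant no complete ordering would exist.
Key observation: once P8, P6, P2, P1 finish, the pool peaks at (6, 6) — and every remaining process still needs more type-A units than that.
After a pretend grant, a maximal execution: P8, P6, P2, P1 — then nothing else fits. Verifying each step:
  pool = (1, 2)
  run P8 (needs (1, 1), free (1, 2)); after release of (2, 0) the pool is (3, 2)
  run P6 (needs (0, 1), free (3, 2)); after release of (1, 1) the pool is (4, 3)
  run P2 (needs (4, 2), free (4, 3)); after release of (1, 2) the pool is (5, 5)
  run P1 (needs (4, 4), free (5, 5)); after release of (1, 1) the pool is (6, 6)
  P4 still needs (7, 1) but only (6, 6) is free — short on type-A units
  P0 still needs (8, 5) but only (6, 6) is free — short on type-A units
Post-grant, the permanently blocked set is P4 and P0.


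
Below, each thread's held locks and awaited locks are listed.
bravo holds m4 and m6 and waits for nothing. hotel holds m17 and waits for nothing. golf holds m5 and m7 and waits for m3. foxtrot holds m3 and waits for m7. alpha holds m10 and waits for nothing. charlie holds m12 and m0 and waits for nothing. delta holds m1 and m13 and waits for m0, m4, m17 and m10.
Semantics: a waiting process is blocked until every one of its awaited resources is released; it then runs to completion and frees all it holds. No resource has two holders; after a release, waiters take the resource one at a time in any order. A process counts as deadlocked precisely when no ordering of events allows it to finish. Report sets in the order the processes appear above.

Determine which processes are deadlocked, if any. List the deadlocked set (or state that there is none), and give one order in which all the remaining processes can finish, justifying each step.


Deadlocked: golf and foxtrot.
Key observation: along golf -> foxtrot -> golf, each member waits on what the next one holds — a deadlock; no other process is dragged down with it.
The rest can finish in the order bravo, hotel, alpha, charlie, delta.
Walking it through:
  bravo waits on nothing -> runs at once and releases m4 and m6
  hotel waits on nothing -> runs at once and releases m17
  alpha waits on nothing -> runs at once and releases m10
  charlie waits on nothing -> runs at once and releases m12 and m0
  delta waits on m0, m4, m17 and m10 — all released -> runs and releases m1 and m13


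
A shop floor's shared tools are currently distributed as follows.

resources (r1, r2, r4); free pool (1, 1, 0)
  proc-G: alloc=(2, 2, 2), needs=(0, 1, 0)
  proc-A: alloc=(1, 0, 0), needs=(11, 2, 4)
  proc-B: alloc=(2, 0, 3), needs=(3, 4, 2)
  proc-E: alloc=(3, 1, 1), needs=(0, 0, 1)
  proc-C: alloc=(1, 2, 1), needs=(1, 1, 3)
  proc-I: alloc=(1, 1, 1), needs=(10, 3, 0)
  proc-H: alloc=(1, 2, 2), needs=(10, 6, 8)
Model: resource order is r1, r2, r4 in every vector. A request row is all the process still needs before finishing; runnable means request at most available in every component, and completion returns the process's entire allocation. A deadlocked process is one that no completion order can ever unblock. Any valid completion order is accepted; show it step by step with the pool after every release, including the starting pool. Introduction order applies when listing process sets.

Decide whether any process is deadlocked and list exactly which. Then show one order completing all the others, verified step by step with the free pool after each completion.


Deadlocked set: proc-A, proc-I and proc-H.
Key observation: once proc-G, proc-E, proc-B, proc-C finish, the pool peaks at (9, 6, 7) — and every remaining process still needs more r1 than that.
One completion order for the rest: proc-G, proc-E, proc-B, proc-C. Check, step by step:
  pool = (1, 1, 0)
  proc-G needs (0, 1, 0) <= (1, 1, 0) -> finishes; pool += (2, 2, 2) = (3, 3, 2)
  proc-E needs (0, 0, 1) <= (3, 3, 2) -> finishes; pool += (3, 1, 1) = (6, 4, 3)
  proc-B needs (3, 4, 2) <= (6, 4, 3) -> finishes; pool += (2, 0, 3) = (8, 4, 6)
  proc-C needs (1, 1, 3) <= (8, 4, 6) -> finishes; pool += (1, 2, 1) = (9, 6, 7)
None of the blocked processes ever fits:
  proc-A cannot run: need (11, 2, 4) vs free (9, 6, 7) (insufficient r1)
  proc-I cannot run: need (10, 3, 0) vs free (9, 6, 7) (insufficient r1)
  proc-H cannot run: need (10, 6, 8) vs free (9, 6, 7) (insufficient r1 and r4)
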